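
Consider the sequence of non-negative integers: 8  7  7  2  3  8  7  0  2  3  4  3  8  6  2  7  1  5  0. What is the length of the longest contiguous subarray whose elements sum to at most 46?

[8] sum 8 len 1
[8, 7] sum 15 len 2
[8, 7, 7] sum 22 len 3
[8, 7, 7, 2] sum 24 len 4
[8, 7, 7, 2, 3] sum 27 len 5
[8, 7, 7, 2, 3, 8] sum 35 len 6
[8, 7, 7, 2, 3, 8, 7] sum 42 len 7
[8, 7, 7, 2, 3, 8, 7, 0] sum 42 len 8
[8, 7, 7, 2, 3, 8, 7, 0, 2] sum 44 len 9
[7, 7, 2, 3, 8, 7, 0, 2, 3] sum 39 len 9
[7, 7, 2, 3, 8, 7, 0, 2, 3, 4] sum 43 len 10
[7, 7, 2, 3, 8, 7, 0, 2, 3, 4, 3] sum 46 len 11
[2, 3, 8, 7, 0, 2, 3, 4, 3, 8] sum 40 len 10
[2, 3, 8, 7, 0, 2, 3, 4, 3, 8, 6] sum 46 len 11
[3, 8, 7, 0, 2, 3, 4, 3, 8, 6, 2] sum 46 len 11
[7, 0, 2, 3, 4, 3, 8, 6, 2, 7] sum 42 len 10
[7, 0, 2, 3, 4, 3, 8, 6, 2, 7, 1] sum 43 len 11
[0, 2, 3, 4, 3, 8, 6, 2, 7, 1, 5] sum 41 len 11
[0, 2, 3, 4, 3, 8, 6, 2, 7, 1, 5, 0] sum 41 len 12
Longest length seen: 12.

12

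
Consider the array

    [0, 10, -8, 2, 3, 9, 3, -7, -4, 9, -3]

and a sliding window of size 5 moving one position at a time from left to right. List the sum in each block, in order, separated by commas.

7, 16, 9, 10, 4, 10, -2

[0, 10, -8, 2, 3] → sum 7
[10, -8, 2, 3, 9] → sum 16
[-8, 2, 3, 9, 3] → sum 9
[2, 3, 9, 3, -7] → sum 10
[3, 9, 3, -7, -4] → sum 4
[9, 3, -7, -4, 9] → sum 10
[3, -7, -4, 9, -3] → sum -2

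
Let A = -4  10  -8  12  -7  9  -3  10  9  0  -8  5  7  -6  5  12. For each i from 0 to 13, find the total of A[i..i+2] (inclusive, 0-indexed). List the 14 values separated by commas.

(-4, 10, -8) → sum -2
(10, -8, 12) → sum 14
(-8, 12, -7) → sum -3
(12, -7, 9) → sum 14
(-7, 9, -3) → sum -1
(9, -3, 10) → sum 16
(-3, 10, 9) → sum 16
(10, 9, 0) → sum 19
(9, 0, -8) → sum 1
(0, -8, 5) → sum -3
(-8, 5, 7) → sum 4
(5, 7, -6) → sum 6
(7, -6, 5) → sum 6
(-6, 5, 12) → sum 11

-2, 14, -3, 14, -1, 16, 16, 19, 1, -3, 4, 6, 6, 11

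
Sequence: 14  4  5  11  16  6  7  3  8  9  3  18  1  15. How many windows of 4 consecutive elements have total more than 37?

3

14 4 5 11 → sum 34
4 5 11 16 → sum 36
5 11 16 6 → sum 38  > 37 ✓
11 16 6 7 → sum 40  > 37 ✓
16 6 7 3 → sum 32
6 7 3 8 → sum 24
7 3 8 9 → sum 27
3 8 9 3 → sum 23
8 9 3 18 → sum 38  > 37 ✓
9 3 18 1 → sum 31
3 18 1 15 → sum 37
3 windows satisfy the condition.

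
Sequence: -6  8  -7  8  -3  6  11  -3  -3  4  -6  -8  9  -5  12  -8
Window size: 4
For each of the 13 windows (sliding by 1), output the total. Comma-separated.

[-6, 8, -7, 8] → sum 3
[8, -7, 8, -3] → sum 6
[-7, 8, -3, 6] → sum 4
[8, -3, 6, 11] → sum 22
[-3, 6, 11, -3] → sum 11
[6, 11, -3, -3] → sum 11
[11, -3, -3, 4] → sum 9
[-3, -3, 4, -6] → sum -8
[-3, 4, -6, -8] → sum -13
[4, -6, -8, 9] → sum -1
[-6, -8, 9, -5] → sum -10
[-8, 9, -5, 12] → sum 8
[9, -5, 12, -8] → sum 8

3, 6, 4, 22, 11, 11, 9, -8, -13, -1, -10, 8, 8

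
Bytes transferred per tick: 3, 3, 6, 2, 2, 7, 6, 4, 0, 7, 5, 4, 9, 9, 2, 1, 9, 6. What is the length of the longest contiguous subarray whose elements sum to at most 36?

[3] sum 3 len 1
[3, 3] sum 6 len 2
[3, 3, 6] sum 12 len 3
[3, 3, 6, 2] sum 14 len 4
[3, 3, 6, 2, 2] sum 16 len 5
[3, 3, 6, 2, 2, 7] sum 23 len 6
[3, 3, 6, 2, 2, 7, 6] sum 29 len 7
[3, 3, 6, 2, 2, 7, 6, 4] sum 33 len 8
[3, 3, 6, 2, 2, 7, 6, 4, 0] sum 33 len 9
[6, 2, 2, 7, 6, 4, 0, 7] sum 34 len 8
[2, 2, 7, 6, 4, 0, 7, 5] sum 33 len 8
[2, 7, 6, 4, 0, 7, 5, 4] sum 35 len 8
[6, 4, 0, 7, 5, 4, 9] sum 35 len 7
[0, 7, 5, 4, 9, 9] sum 34 len 6
[0, 7, 5, 4, 9, 9, 2] sum 36 len 7
[5, 4, 9, 9, 2, 1] sum 30 len 6
[4, 9, 9, 2, 1, 9] sum 34 len 6
[9, 9, 2, 1, 9, 6] sum 36 len 6
Longest length seen: 9.

9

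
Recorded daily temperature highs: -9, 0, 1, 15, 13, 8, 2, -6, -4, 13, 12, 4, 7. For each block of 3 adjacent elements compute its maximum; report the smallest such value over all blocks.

1

Each size-3 window and its max:
-9 0 1 → max 1
0 1 15 → max 15
1 15 13 → max 15
15 13 8 → max 15
13 8 2 → max 13
8 2 -6 → max 8
2 -6 -4 → max 2
-6 -4 13 → max 13
-4 13 12 → max 13
13 12 4 → max 13
12 4 7 → max 12
Smallest of these is 1.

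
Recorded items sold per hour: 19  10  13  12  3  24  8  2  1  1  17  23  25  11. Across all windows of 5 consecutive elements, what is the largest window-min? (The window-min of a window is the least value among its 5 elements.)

3

(19, 10, 13, 12, 3) → min 3
(10, 13, 12, 3, 24) → min 3
(13, 12, 3, 24, 8) → min 3
(12, 3, 24, 8, 2) → min 2
(3, 24, 8, 2, 1) → min 1
(24, 8, 2, 1, 1) → min 1
(8, 2, 1, 1, 17) → min 1
(2, 1, 1, 17, 23) → min 1
(1, 1, 17, 23, 25) → min 1
(1, 17, 23, 25, 11) → min 1
Largest of these is 3.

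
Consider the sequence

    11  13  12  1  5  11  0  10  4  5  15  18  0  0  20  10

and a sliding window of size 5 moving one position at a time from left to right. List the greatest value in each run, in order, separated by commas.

11 13 12 1 5 → max 13
13 12 1 5 11 → max 13
12 1 5 11 0 → max 12
1 5 11 0 10 → max 11
5 11 0 10 4 → max 11
11 0 10 4 5 → max 11
0 10 4 5 15 → max 15
10 4 5 15 18 → max 18
4 5 15 18 0 → max 18
5 15 18 0 0 → max 18
15 18 0 0 20 → max 20
18 0 0 20 10 → max 20

13, 13, 12, 11, 11, 11, 15, 18, 18, 18, 20, 20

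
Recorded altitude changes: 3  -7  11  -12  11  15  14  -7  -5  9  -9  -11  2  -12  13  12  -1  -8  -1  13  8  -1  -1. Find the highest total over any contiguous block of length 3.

40

Window sums for each of the 21 positions:
(3, -7, 11) → sum 7
(-7, 11, -12) → sum -8
(11, -12, 11) → sum 10
(-12, 11, 15) → sum 14
(11, 15, 14) → sum 40
(15, 14, -7) → sum 22
(14, -7, -5) → sum 2
(-7, -5, 9) → sum -3
(-5, 9, -9) → sum -5
(9, -9, -11) → sum -11
(-9, -11, 2) → sum -18
(-11, 2, -12) → sum -21
(2, -12, 13) → sum 3
(-12, 13, 12) → sum 13
(13, 12, -1) → sum 24
(12, -1, -8) → sum 3
(-1, -8, -1) → sum -10
(-8, -1, 13) → sum 4
(-1, 13, 8) → sum 20
(13, 8, -1) → sum 20
(8, -1, -1) → sum 6
Highest of these is 40.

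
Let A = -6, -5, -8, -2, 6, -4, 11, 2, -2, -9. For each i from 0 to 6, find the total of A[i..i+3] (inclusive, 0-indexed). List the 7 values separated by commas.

-21, -9, -8, 11, 15, 7, 2

(-6, -5, -8, -2) → sum -21
(-5, -8, -2, 6) → sum -9
(-8, -2, 6, -4) → sum -8
(-2, 6, -4, 11) → sum 11
(6, -4, 11, 2) → sum 15
(-4, 11, 2, -2) → sum 7
(11, 2, -2, -9) → sum 2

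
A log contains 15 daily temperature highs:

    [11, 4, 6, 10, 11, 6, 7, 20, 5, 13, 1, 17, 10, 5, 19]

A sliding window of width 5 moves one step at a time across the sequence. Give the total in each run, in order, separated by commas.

(11, 4, 6, 10, 11) → sum 42
(4, 6, 10, 11, 6) → sum 37
(6, 10, 11, 6, 7) → sum 40
(10, 11, 6, 7, 20) → sum 54
(11, 6, 7, 20, 5) → sum 49
(6, 7, 20, 5, 13) → sum 51
(7, 20, 5, 13, 1) → sum 46
(20, 5, 13, 1, 17) → sum 56
(5, 13, 1, 17, 10) → sum 46
(13, 1, 17, 10, 5) → sum 46
(1, 17, 10, 5, 19) → sum 52

42, 37, 40, 54, 49, 51, 46, 56, 46, 46, 52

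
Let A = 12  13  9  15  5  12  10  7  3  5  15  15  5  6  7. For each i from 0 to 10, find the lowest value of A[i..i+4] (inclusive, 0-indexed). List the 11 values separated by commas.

5, 5, 5, 5, 3, 3, 3, 3, 3, 5, 5

(12, 13, 9, 15, 5) → min 5
(13, 9, 15, 5, 12) → min 5
(9, 15, 5, 12, 10) → min 5
(15, 5, 12, 10, 7) → min 5
(5, 12, 10, 7, 3) → min 3
(12, 10, 7, 3, 5) → min 3
(10, 7, 3, 5, 15) → min 3
(7, 3, 5, 15, 15) → min 3
(3, 5, 15, 15, 5) → min 3
(5, 15, 15, 5, 6) → min 5
(15, 15, 5, 6, 7) → min 5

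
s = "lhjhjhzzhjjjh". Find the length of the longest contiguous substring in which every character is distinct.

[l] len 1
[l, h] len 2
[l, h, j] len 3
[j, h] len 2
[h, j] len 2
[j, h] len 2
[j, h, z] len 3
[z] len 1
[z, h] len 2
[z, h, j] len 3
[j] len 1
[j] len 1
[j, h] len 2
Longest all-distinct length: 3.

3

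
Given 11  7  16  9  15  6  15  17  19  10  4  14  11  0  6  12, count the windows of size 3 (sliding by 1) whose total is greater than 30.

8

(11, 7, 16) → sum 34  > 30 ✓
(7, 16, 9) → sum 32  > 30 ✓
(16, 9, 15) → sum 40  > 30 ✓
(9, 15, 6) → sum 30
(15, 6, 15) → sum 36  > 30 ✓
(6, 15, 17) → sum 38  > 30 ✓
(15, 17, 19) → sum 51  > 30 ✓
(17, 19, 10) → sum 46  > 30 ✓
(19, 10, 4) → sum 33  > 30 ✓
(10, 4, 14) → sum 28
(4, 14, 11) → sum 29
(14, 11, 0) → sum 25
(11, 0, 6) → sum 17
(0, 6, 12) → sum 18
8 windows satisfy the condition.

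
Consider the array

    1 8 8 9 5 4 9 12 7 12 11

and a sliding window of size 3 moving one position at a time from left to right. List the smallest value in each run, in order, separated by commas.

(1, 8, 8) → min 1
(8, 8, 9) → min 8
(8, 9, 5) → min 5
(9, 5, 4) → min 4
(5, 4, 9) → min 4
(4, 9, 12) → min 4
(9, 12, 7) → min 7
(12, 7, 12) → min 7
(7, 12, 11) → min 7

1, 8, 5, 4, 4, 4, 7, 7, 7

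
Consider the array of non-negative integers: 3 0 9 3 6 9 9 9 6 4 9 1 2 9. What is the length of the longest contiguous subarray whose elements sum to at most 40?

add 3: [3] sum 3, len 1
add 0: [3, 0] sum 3, len 2
add 9: [3, 0, 9] sum 12, len 3
add 3: [3, 0, 9, 3] sum 15, len 4
add 6: [3, 0, 9, 3, 6] sum 21, len 5
add 9: [3, 0, 9, 3, 6, 9] sum 30, len 6
add 9: [3, 0, 9, 3, 6, 9, 9] sum 39, len 7
add 9: [3, 6, 9, 9, 9] sum 36, len 5
add 6: [6, 9, 9, 9, 6] sum 39, len 5
add 4: [9, 9, 9, 6, 4] sum 37, len 5
add 9: [9, 9, 6, 4, 9] sum 37, len 5
add 1: [9, 9, 6, 4, 9, 1] sum 38, len 6
add 2: [9, 9, 6, 4, 9, 1, 2] sum 40, len 7
add 9: [9, 6, 4, 9, 1, 2, 9] sum 40, len 7
Longest length seen: 7.

7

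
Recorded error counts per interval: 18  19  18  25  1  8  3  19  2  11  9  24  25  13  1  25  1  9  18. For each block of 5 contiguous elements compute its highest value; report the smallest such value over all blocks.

[18, 19, 18, 25, 1] → max 25
[19, 18, 25, 1, 8] → max 25
[18, 25, 1, 8, 3] → max 25
[25, 1, 8, 3, 19] → max 25
[1, 8, 3, 19, 2] → max 19
[8, 3, 19, 2, 11] → max 19
[3, 19, 2, 11, 9] → max 19
[19, 2, 11, 9, 24] → max 24
[2, 11, 9, 24, 25] → max 25
[11, 9, 24, 25, 13] → max 25
[9, 24, 25, 13, 1] → max 25
[24, 25, 13, 1, 25] → max 25
[25, 13, 1, 25, 1] → max 25
[13, 1, 25, 1, 9] → max 25
[1, 25, 1, 9, 18] → max 25
Smallest of these is 19.

19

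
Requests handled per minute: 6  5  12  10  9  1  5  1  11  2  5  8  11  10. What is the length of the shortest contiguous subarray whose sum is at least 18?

add 6: running sum 6 < 18
add 5: running sum 11 < 18
end 2: [6, 5, 12] sum 23, len 3
end 3: [12, 10] sum 22, len 2
end 4: [10, 9] sum 19, len 2
end 5: [10, 9, 1] sum 20, len 3
end 6: [10, 9, 1, 5] sum 25, len 4
end 7: [10, 9, 1, 5, 1] sum 26, len 5
end 8: [1, 5, 1, 11] sum 18, len 4
end 9: [5, 1, 11, 2] sum 19, len 4
end 10: [11, 2, 5] sum 18, len 3
end 11: [11, 2, 5, 8] sum 26, len 4
end 12: [8, 11] sum 19, len 2
end 13: [11, 10] sum 21, len 2
Shortest qualifying length: 2.

2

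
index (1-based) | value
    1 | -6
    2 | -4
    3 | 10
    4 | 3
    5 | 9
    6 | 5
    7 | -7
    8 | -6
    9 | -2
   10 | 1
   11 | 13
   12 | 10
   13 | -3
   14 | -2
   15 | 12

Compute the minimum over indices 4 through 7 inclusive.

-7

Elements at indices 4..7: 3, 9, 5, -7
min(3, 9, 5, -7) = -7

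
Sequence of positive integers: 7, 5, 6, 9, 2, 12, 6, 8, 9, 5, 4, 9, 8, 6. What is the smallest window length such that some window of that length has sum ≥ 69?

10

add 7: running sum 7 < 69
add 5: running sum 12 < 69
add 6: running sum 18 < 69
add 9: running sum 27 < 69
add 2: running sum 29 < 69
add 12: running sum 41 < 69
add 6: running sum 47 < 69
add 8: running sum 55 < 69
add 9: running sum 64 < 69
add 5: shortest ending here [7, 5, 6, 9, 2, 12, 6, 8, 9, 5] sum 69, len 10
add 4: shortest ending here [7, 5, 6, 9, 2, 12, 6, 8, 9, 5, 4] sum 73, len 11
add 9: shortest ending here [6, 9, 2, 12, 6, 8, 9, 5, 4, 9] sum 70, len 10
add 8: shortest ending here [9, 2, 12, 6, 8, 9, 5, 4, 9, 8] sum 72, len 10
add 6: shortest ending here [2, 12, 6, 8, 9, 5, 4, 9, 8, 6] sum 69, len 10
Shortest qualifying length: 10.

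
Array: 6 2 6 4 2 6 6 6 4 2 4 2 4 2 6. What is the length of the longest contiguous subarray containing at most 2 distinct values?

6

[6] 1 distinct, len 1
[6, 2] 2 distinct, len 2
[6, 2, 6] 2 distinct, len 3
[6, 4] 2 distinct, len 2
[4, 2] 2 distinct, len 2
[2, 6] 2 distinct, len 2
[2, 6, 6] 2 distinct, len 3
[2, 6, 6, 6] 2 distinct, len 4
[6, 6, 6, 4] 2 distinct, len 4
[4, 2] 2 distinct, len 2
[4, 2, 4] 2 distinct, len 3
[4, 2, 4, 2] 2 distinct, len 4
[4, 2, 4, 2, 4] 2 distinct, len 5
[4, 2, 4, 2, 4, 2] 2 distinct, len 6
[2, 6] 2 distinct, len 2
Longest length with ≤2 distinct: 6.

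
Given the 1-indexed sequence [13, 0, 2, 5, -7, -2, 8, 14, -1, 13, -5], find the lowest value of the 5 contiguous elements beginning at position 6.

Elements at indices 6..10: -2, 8, 14, -1, 13
min(-2, 8, 14, -1, 13) = -2

-2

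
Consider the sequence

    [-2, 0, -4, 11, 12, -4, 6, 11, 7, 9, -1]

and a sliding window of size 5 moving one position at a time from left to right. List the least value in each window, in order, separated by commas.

(-2, 0, -4, 11, 12) → min -4
(0, -4, 11, 12, -4) → min -4
(-4, 11, 12, -4, 6) → min -4
(11, 12, -4, 6, 11) → min -4
(12, -4, 6, 11, 7) → min -4
(-4, 6, 11, 7, 9) → min -4
(6, 11, 7, 9, -1) → min -1

-4, -4, -4, -4, -4, -4, -1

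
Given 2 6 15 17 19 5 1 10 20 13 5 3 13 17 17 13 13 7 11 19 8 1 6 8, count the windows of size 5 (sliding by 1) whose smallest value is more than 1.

12

(2, 6, 15, 17, 19) → min 2  > 1 ✓
(6, 15, 17, 19, 5) → min 5  > 1 ✓
(15, 17, 19, 5, 1) → min 1
(17, 19, 5, 1, 10) → min 1
(19, 5, 1, 10, 20) → min 1
(5, 1, 10, 20, 13) → min 1
(1, 10, 20, 13, 5) → min 1
(10, 20, 13, 5, 3) → min 3  > 1 ✓
(20, 13, 5, 3, 13) → min 3  > 1 ✓
(13, 5, 3, 13, 17) → min 3  > 1 ✓
(5, 3, 13, 17, 17) → min 3  > 1 ✓
(3, 13, 17, 17, 13) → min 3  > 1 ✓
(13, 17, 17, 13, 13) → min 13  > 1 ✓
(17, 17, 13, 13, 7) → min 7  > 1 ✓
(17, 13, 13, 7, 11) → min 7  > 1 ✓
(13, 13, 7, 11, 19) → min 7  > 1 ✓
(13, 7, 11, 19, 8) → min 7  > 1 ✓
(7, 11, 19, 8, 1) → min 1
(11, 19, 8, 1, 6) → min 1
(19, 8, 1, 6, 8) → min 1
12 windows satisfy the condition.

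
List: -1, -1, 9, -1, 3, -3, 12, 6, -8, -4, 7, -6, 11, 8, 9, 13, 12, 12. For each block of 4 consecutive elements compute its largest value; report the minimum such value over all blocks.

7

Window maxs for each of the 15 positions:
(-1, -1, 9, -1) → max 9
(-1, 9, -1, 3) → max 9
(9, -1, 3, -3) → max 9
(-1, 3, -3, 12) → max 12
(3, -3, 12, 6) → max 12
(-3, 12, 6, -8) → max 12
(12, 6, -8, -4) → max 12
(6, -8, -4, 7) → max 7
(-8, -4, 7, -6) → max 7
(-4, 7, -6, 11) → max 11
(7, -6, 11, 8) → max 11
(-6, 11, 8, 9) → max 11
(11, 8, 9, 13) → max 13
(8, 9, 13, 12) → max 13
(9, 13, 12, 12) → max 13
Minimum of these is 7.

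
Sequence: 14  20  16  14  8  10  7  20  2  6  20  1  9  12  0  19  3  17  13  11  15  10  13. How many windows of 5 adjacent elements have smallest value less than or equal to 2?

11

14 20 16 14 8 → min 8
20 16 14 8 10 → min 8
16 14 8 10 7 → min 7
14 8 10 7 20 → min 7
8 10 7 20 2 → min 2  ≤ 2 ✓
10 7 20 2 6 → min 2  ≤ 2 ✓
7 20 2 6 20 → min 2  ≤ 2 ✓
20 2 6 20 1 → min 1  ≤ 2 ✓
2 6 20 1 9 → min 1  ≤ 2 ✓
6 20 1 9 12 → min 1  ≤ 2 ✓
20 1 9 12 0 → min 0  ≤ 2 ✓
1 9 12 0 19 → min 0  ≤ 2 ✓
9 12 0 19 3 → min 0  ≤ 2 ✓
12 0 19 3 17 → min 0  ≤ 2 ✓
0 19 3 17 13 → min 0  ≤ 2 ✓
19 3 17 13 11 → min 3
3 17 13 11 15 → min 3
17 13 11 15 10 → min 10
13 11 15 10 13 → min 10
11 windows satisfy the condition.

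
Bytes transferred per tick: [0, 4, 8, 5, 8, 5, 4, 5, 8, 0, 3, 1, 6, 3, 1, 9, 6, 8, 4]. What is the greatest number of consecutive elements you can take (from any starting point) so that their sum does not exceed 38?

10

Extend to the right; shrink from the left whenever the sum exceeds 38:
add 0: [0] sum 0, len 1
add 4: [0, 4] sum 4, len 2
add 8: [0, 4, 8] sum 12, len 3
add 5: [0, 4, 8, 5] sum 17, len 4
add 8: [0, 4, 8, 5, 8] sum 25, len 5
add 5: [0, 4, 8, 5, 8, 5] sum 30, len 6
add 4: [0, 4, 8, 5, 8, 5, 4] sum 34, len 7
add 5: [8, 5, 8, 5, 4, 5] sum 35, len 6
add 8: [5, 8, 5, 4, 5, 8] sum 35, len 6
add 0: [5, 8, 5, 4, 5, 8, 0] sum 35, len 7
add 3: [5, 8, 5, 4, 5, 8, 0, 3] sum 38, len 8
add 1: [8, 5, 4, 5, 8, 0, 3, 1] sum 34, len 8
add 6: [5, 4, 5, 8, 0, 3, 1, 6] sum 32, len 8
add 3: [5, 4, 5, 8, 0, 3, 1, 6, 3] sum 35, len 9
add 1: [5, 4, 5, 8, 0, 3, 1, 6, 3, 1] sum 36, len 10
add 9: [5, 8, 0, 3, 1, 6, 3, 1, 9] sum 36, len 9
add 6: [8, 0, 3, 1, 6, 3, 1, 9, 6] sum 37, len 9
add 8: [0, 3, 1, 6, 3, 1, 9, 6, 8] sum 37, len 9
add 4: [1, 6, 3, 1, 9, 6, 8, 4] sum 38, len 8
Longest length seen: 10.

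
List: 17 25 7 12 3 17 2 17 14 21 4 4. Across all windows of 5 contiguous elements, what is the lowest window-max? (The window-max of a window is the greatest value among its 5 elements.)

17

[17, 25, 7, 12, 3] → max 25
[25, 7, 12, 3, 17] → max 25
[7, 12, 3, 17, 2] → max 17
[12, 3, 17, 2, 17] → max 17
[3, 17, 2, 17, 14] → max 17
[17, 2, 17, 14, 21] → max 21
[2, 17, 14, 21, 4] → max 21
[17, 14, 21, 4, 4] → max 21
Lowest of these is 17.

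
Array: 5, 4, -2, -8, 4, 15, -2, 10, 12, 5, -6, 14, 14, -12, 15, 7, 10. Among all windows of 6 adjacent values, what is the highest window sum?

(5, 4, -2, -8, 4, 15) → sum 18
(4, -2, -8, 4, 15, -2) → sum 11
(-2, -8, 4, 15, -2, 10) → sum 17
(-8, 4, 15, -2, 10, 12) → sum 31
(4, 15, -2, 10, 12, 5) → sum 44
(15, -2, 10, 12, 5, -6) → sum 34
(-2, 10, 12, 5, -6, 14) → sum 33
(10, 12, 5, -6, 14, 14) → sum 49
(12, 5, -6, 14, 14, -12) → sum 27
(5, -6, 14, 14, -12, 15) → sum 30
(-6, 14, 14, -12, 15, 7) → sum 32
(14, 14, -12, 15, 7, 10) → sum 48
Highest of these is 49.

49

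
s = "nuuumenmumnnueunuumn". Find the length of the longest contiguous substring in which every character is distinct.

4

[n] len 1
[n, u] len 2
[u] len 1
[u] len 1
[u, m] len 2
[u, m, e] len 3
[u, m, e, n] len 4
[e, n, m] len 3
[e, n, m, u] len 4
[u, m] len 2
[u, m, n] len 3
[n] len 1
[n, u] len 2
[n, u, e] len 3
[e, u] len 2
[e, u, n] len 3
[n, u] len 2
[u] len 1
[u, m] len 2
[u, m, n] len 3
Longest all-distinct length: 4.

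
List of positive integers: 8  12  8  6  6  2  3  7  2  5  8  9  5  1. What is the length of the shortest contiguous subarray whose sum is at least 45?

Extend right; whenever the sum reaches 45, record the length and shrink from the left:
add 8: running sum 8 < 45
add 12: running sum 20 < 45
add 8: running sum 28 < 45
add 6: running sum 34 < 45
add 6: running sum 40 < 45
add 2: running sum 42 < 45
end 6: [8, 12, 8, 6, 6, 2, 3] sum 45, len 7
end 7: [8, 12, 8, 6, 6, 2, 3, 7] sum 52, len 8
end 8: [12, 8, 6, 6, 2, 3, 7, 2] sum 46, len 8
end 9: [12, 8, 6, 6, 2, 3, 7, 2, 5] sum 51, len 9
end 10: [8, 6, 6, 2, 3, 7, 2, 5, 8] sum 47, len 9
end 11: [6, 6, 2, 3, 7, 2, 5, 8, 9] sum 48, len 9
end 12: [6, 2, 3, 7, 2, 5, 8, 9, 5] sum 47, len 9
end 13: [6, 2, 3, 7, 2, 5, 8, 9, 5, 1] sum 48, len 10
Shortest qualifying length: 7.

7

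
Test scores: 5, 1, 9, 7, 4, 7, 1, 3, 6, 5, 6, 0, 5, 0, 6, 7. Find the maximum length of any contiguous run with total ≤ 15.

Extend to the right; shrink from the left whenever the sum exceeds 15:
add 5: [5] sum 5, len 1
add 1: [5, 1] sum 6, len 2
add 9: [5, 1, 9] sum 15, len 3
add 7: [7] sum 7, len 1
add 4: [7, 4] sum 11, len 2
add 7: [4, 7] sum 11, len 2
add 1: [4, 7, 1] sum 12, len 3
add 3: [4, 7, 1, 3] sum 15, len 4
add 6: [1, 3, 6] sum 10, len 3
add 5: [1, 3, 6, 5] sum 15, len 4
add 6: [5, 6] sum 11, len 2
add 0: [5, 6, 0] sum 11, len 3
add 5: [6, 0, 5] sum 11, len 3
add 0: [6, 0, 5, 0] sum 11, len 4
add 6: [0, 5, 0, 6] sum 11, len 4
add 7: [0, 6, 7] sum 13, len 3
Longest length seen: 4.

4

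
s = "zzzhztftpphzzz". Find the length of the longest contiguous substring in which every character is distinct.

4

add z: [z] len 1
add z (repeat z, move left end past it): [z] len 1
add z (repeat z, move left end past it): [z] len 1
add h: [z, h] len 2
add z (repeat z, move left end past it): [h, z] len 2
add t: [h, z, t] len 3
add f: [h, z, t, f] len 4
add t (repeat t, move left end past it): [f, t] len 2
add p: [f, t, p] len 3
add p (repeat p, move left end past it): [p] len 1
add h: [p, h] len 2
add z: [p, h, z] len 3
add z (repeat z, move left end past it): [z] len 1
add z (repeat z, move left end past it): [z] len 1
Longest all-distinct length: 4.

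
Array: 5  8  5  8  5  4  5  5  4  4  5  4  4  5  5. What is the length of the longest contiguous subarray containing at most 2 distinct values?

11

add 5: window [5] (1 distinct), len 1
add 8: window [5, 8] (2 distinct), len 2
add 5: window [5, 8, 5] (2 distinct), len 3
add 8: window [5, 8, 5, 8] (2 distinct), len 4
add 5: window [5, 8, 5, 8, 5] (2 distinct), len 5
add 4: window [5, 4] (2 distinct), len 2
add 5: window [5, 4, 5] (2 distinct), len 3
add 5: window [5, 4, 5, 5] (2 distinct), len 4
add 4: window [5, 4, 5, 5, 4] (2 distinct), len 5
add 4: window [5, 4, 5, 5, 4, 4] (2 distinct), len 6
add 5: window [5, 4, 5, 5, 4, 4, 5] (2 distinct), len 7
add 4: window [5, 4, 5, 5, 4, 4, 5, 4] (2 distinct), len 8
add 4: window [5, 4, 5, 5, 4, 4, 5, 4, 4] (2 distinct), len 9
add 5: window [5, 4, 5, 5, 4, 4, 5, 4, 4, 5] (2 distinct), len 10
add 5: window [5, 4, 5, 5, 4, 4, 5, 4, 4, 5, 5] (2 distinct), len 11
Longest length with ≤2 distinct: 11.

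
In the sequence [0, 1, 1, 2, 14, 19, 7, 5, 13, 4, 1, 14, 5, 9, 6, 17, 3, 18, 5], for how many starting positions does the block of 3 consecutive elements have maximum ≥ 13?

14

0 1 1 → max 1
1 1 2 → max 2
1 2 14 → max 14  ≥ 13 ✓
2 14 19 → max 19  ≥ 13 ✓
14 19 7 → max 19  ≥ 13 ✓
19 7 5 → max 19  ≥ 13 ✓
7 5 13 → max 13  ≥ 13 ✓
5 13 4 → max 13  ≥ 13 ✓
13 4 1 → max 13  ≥ 13 ✓
4 1 14 → max 14  ≥ 13 ✓
1 14 5 → max 14  ≥ 13 ✓
14 5 9 → max 14  ≥ 13 ✓
5 9 6 → max 9
9 6 17 → max 17  ≥ 13 ✓
6 17 3 → max 17  ≥ 13 ✓
17 3 18 → max 18  ≥ 13 ✓
3 18 5 → max 18  ≥ 13 ✓
14 windows satisfy the condition.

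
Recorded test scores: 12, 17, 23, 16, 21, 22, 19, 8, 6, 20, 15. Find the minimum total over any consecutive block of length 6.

90

(12, 17, 23, 16, 21, 22) → sum 111
(17, 23, 16, 21, 22, 19) → sum 118
(23, 16, 21, 22, 19, 8) → sum 109
(16, 21, 22, 19, 8, 6) → sum 92
(21, 22, 19, 8, 6, 20) → sum 96
(22, 19, 8, 6, 20, 15) → sum 90
Minimum of these is 90.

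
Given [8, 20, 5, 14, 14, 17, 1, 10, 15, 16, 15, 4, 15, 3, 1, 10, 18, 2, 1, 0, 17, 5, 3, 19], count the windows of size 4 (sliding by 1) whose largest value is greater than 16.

[8, 20, 5, 14] → max 20  > 16 ✓
[20, 5, 14, 14] → max 20  > 16 ✓
[5, 14, 14, 17] → max 17  > 16 ✓
[14, 14, 17, 1] → max 17  > 16 ✓
[14, 17, 1, 10] → max 17  > 16 ✓
[17, 1, 10, 15] → max 17  > 16 ✓
[1, 10, 15, 16] → max 16
[10, 15, 16, 15] → max 16
[15, 16, 15, 4] → max 16
[16, 15, 4, 15] → max 16
[15, 4, 15, 3] → max 15
[4, 15, 3, 1] → max 15
[15, 3, 1, 10] → max 15
[3, 1, 10, 18] → max 18  > 16 ✓
[1, 10, 18, 2] → max 18  > 16 ✓
[10, 18, 2, 1] → max 18  > 16 ✓
[18, 2, 1, 0] → max 18  > 16 ✓
[2, 1, 0, 17] → max 17  > 16 ✓
[1, 0, 17, 5] → max 17  > 16 ✓
[0, 17, 5, 3] → max 17  > 16 ✓
[17, 5, 3, 19] → max 19  > 16 ✓
14 windows satisfy the condition.

14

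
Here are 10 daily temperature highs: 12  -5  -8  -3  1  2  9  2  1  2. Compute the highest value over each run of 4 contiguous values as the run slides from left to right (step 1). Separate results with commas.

12, 1, 2, 9, 9, 9, 9

Sliding a size-4 window across the 10 values:
(12, -5, -8, -3) → max 12
(-5, -8, -3, 1) → max 1
(-8, -3, 1, 2) → max 2
(-3, 1, 2, 9) → max 9
(1, 2, 9, 2) → max 9
(2, 9, 2, 1) → max 9
(9, 2, 1, 2) → max 9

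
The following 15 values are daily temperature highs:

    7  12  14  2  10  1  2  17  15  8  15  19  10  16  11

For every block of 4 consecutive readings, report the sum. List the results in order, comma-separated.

35, 38, 27, 15, 30, 35, 42, 55, 57, 52, 60, 56

7 12 14 2 → sum 35
12 14 2 10 → sum 38
14 2 10 1 → sum 27
2 10 1 2 → sum 15
10 1 2 17 → sum 30
1 2 17 15 → sum 35
2 17 15 8 → sum 42
17 15 8 15 → sum 55
15 8 15 19 → sum 57
8 15 19 10 → sum 52
15 19 10 16 → sum 60
19 10 16 11 → sum 56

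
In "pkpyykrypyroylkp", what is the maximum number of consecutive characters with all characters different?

6

[p] len 1
[p, k] len 2
[k, p] len 2
[k, p, y] len 3
[y] len 1
[y, k] len 2
[y, k, r] len 3
[k, r, y] len 3
[k, r, y, p] len 4
[p, y] len 2
[p, y, r] len 3
[p, y, r, o] len 4
[r, o, y] len 3
[r, o, y, l] len 4
[r, o, y, l, k] len 5
[r, o, y, l, k, p] len 6
Longest all-distinct length: 6.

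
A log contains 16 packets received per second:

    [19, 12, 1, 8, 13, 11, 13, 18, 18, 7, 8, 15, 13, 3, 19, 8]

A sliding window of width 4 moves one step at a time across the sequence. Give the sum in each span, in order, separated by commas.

Sliding a size-4 window across the 16 values:
[19, 12, 1, 8] → sum 40
[12, 1, 8, 13] → sum 34
[1, 8, 13, 11] → sum 33
[8, 13, 11, 13] → sum 45
[13, 11, 13, 18] → sum 55
[11, 13, 18, 18] → sum 60
[13, 18, 18, 7] → sum 56
[18, 18, 7, 8] → sum 51
[18, 7, 8, 15] → sum 48
[7, 8, 15, 13] → sum 43
[8, 15, 13, 3] → sum 39
[15, 13, 3, 19] → sum 50
[13, 3, 19, 8] → sum 43

40, 34, 33, 45, 55, 60, 56, 51, 48, 43, 39, 50, 43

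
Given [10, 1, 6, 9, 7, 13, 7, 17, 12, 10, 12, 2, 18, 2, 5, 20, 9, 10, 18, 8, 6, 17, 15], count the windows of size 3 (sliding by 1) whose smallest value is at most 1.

2

10 1 6 → min 1  ≤ 1 ✓
1 6 9 → min 1  ≤ 1 ✓
6 9 7 → min 6
9 7 13 → min 7
7 13 7 → min 7
13 7 17 → min 7
7 17 12 → min 7
17 12 10 → min 10
12 10 12 → min 10
10 12 2 → min 2
12 2 18 → min 2
2 18 2 → min 2
18 2 5 → min 2
2 5 20 → min 2
5 20 9 → min 5
20 9 10 → min 9
9 10 18 → min 9
10 18 8 → min 8
18 8 6 → min 6
8 6 17 → min 6
6 17 15 → min 6
2 windows satisfy the condition.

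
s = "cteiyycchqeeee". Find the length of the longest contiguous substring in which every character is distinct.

5

add c: [c] len 1
add t: [c, t] len 2
add e: [c, t, e] len 3
add i: [c, t, e, i] len 4
add y: [c, t, e, i, y] len 5
add y (repeat y, move left end past it): [y] len 1
add c: [y, c] len 2
add c (repeat c, move left end past it): [c] len 1
add h: [c, h] len 2
add q: [c, h, q] len 3
add e: [c, h, q, e] len 4
add e (repeat e, move left end past it): [e] len 1
add e (repeat e, move left end past it): [e] len 1
add e (repeat e, move left end past it): [e] len 1
Longest all-distinct length: 5.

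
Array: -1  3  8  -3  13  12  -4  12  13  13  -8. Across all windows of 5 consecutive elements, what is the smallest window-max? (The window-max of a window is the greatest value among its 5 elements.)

-1 3 8 -3 13 → max 13
3 8 -3 13 12 → max 13
8 -3 13 12 -4 → max 13
-3 13 12 -4 12 → max 13
13 12 -4 12 13 → max 13
12 -4 12 13 13 → max 13
-4 12 13 13 -8 → max 13
Smallest of these is 13.

13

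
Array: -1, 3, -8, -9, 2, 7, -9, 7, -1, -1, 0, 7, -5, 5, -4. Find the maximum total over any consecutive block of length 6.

[-1, 3, -8, -9, 2, 7] → sum -6
[3, -8, -9, 2, 7, -9] → sum -14
[-8, -9, 2, 7, -9, 7] → sum -10
[-9, 2, 7, -9, 7, -1] → sum -3
[2, 7, -9, 7, -1, -1] → sum 5
[7, -9, 7, -1, -1, 0] → sum 3
[-9, 7, -1, -1, 0, 7] → sum 3
[7, -1, -1, 0, 7, -5] → sum 7
[-1, -1, 0, 7, -5, 5] → sum 5
[-1, 0, 7, -5, 5, -4] → sum 2
Maximum of these is 7.

7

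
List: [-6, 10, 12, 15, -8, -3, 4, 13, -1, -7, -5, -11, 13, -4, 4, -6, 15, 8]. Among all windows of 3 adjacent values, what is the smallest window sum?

-23

(-6, 10, 12) → sum 16
(10, 12, 15) → sum 37
(12, 15, -8) → sum 19
(15, -8, -3) → sum 4
(-8, -3, 4) → sum -7
(-3, 4, 13) → sum 14
(4, 13, -1) → sum 16
(13, -1, -7) → sum 5
(-1, -7, -5) → sum -13
(-7, -5, -11) → sum -23
(-5, -11, 13) → sum -3
(-11, 13, -4) → sum -2
(13, -4, 4) → sum 13
(-4, 4, -6) → sum -6
(4, -6, 15) → sum 13
(-6, 15, 8) → sum 17
Smallest of these is -23.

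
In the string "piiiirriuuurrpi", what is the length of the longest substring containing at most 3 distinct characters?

12

[p] 1 distinct, len 1
[p, i] 2 distinct, len 2
[p, i, i] 2 distinct, len 3
[p, i, i, i] 2 distinct, len 4
[p, i, i, i, i] 2 distinct, len 5
[p, i, i, i, i, r] 3 distinct, len 6
[p, i, i, i, i, r, r] 3 distinct, len 7
[p, i, i, i, i, r, r, i] 3 distinct, len 8
[i, i, i, i, r, r, i, u] 3 distinct, len 8
[i, i, i, i, r, r, i, u, u] 3 distinct, len 9
[i, i, i, i, r, r, i, u, u, u] 3 distinct, len 10
[i, i, i, i, r, r, i, u, u, u, r] 3 distinct, len 11
[i, i, i, i, r, r, i, u, u, u, r, r] 3 distinct, len 12
[u, u, u, r, r, p] 3 distinct, len 6
[r, r, p, i] 3 distinct, len 4
Longest length with ≤3 distinct: 12.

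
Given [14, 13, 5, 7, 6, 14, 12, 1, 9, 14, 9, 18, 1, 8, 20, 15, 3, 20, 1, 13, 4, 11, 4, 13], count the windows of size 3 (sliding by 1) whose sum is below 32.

[14, 13, 5] → sum 32
[13, 5, 7] → sum 25  < 32 ✓
[5, 7, 6] → sum 18  < 32 ✓
[7, 6, 14] → sum 27  < 32 ✓
[6, 14, 12] → sum 32
[14, 12, 1] → sum 27  < 32 ✓
[12, 1, 9] → sum 22  < 32 ✓
[1, 9, 14] → sum 24  < 32 ✓
[9, 14, 9] → sum 32
[14, 9, 18] → sum 41
[9, 18, 1] → sum 28  < 32 ✓
[18, 1, 8] → sum 27  < 32 ✓
[1, 8, 20] → sum 29  < 32 ✓
[8, 20, 15] → sum 43
[20, 15, 3] → sum 38
[15, 3, 20] → sum 38
[3, 20, 1] → sum 24  < 32 ✓
[20, 1, 13] → sum 34
[1, 13, 4] → sum 18  < 32 ✓
[13, 4, 11] → sum 28  < 32 ✓
[4, 11, 4] → sum 19  < 32 ✓
[11, 4, 13] → sum 28  < 32 ✓
14 windows satisfy the condition.

14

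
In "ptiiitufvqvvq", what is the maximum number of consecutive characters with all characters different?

add p: [p] len 1
add t: [p, t] len 2
add i: [p, t, i] len 3
add i (repeat i, move left end past it): [i] len 1
add i (repeat i, move left end past it): [i] len 1
add t: [i, t] len 2
add u: [i, t, u] len 3
add f: [i, t, u, f] len 4
add v: [i, t, u, f, v] len 5
add q: [i, t, u, f, v, q] len 6
add v (repeat v, move left end past it): [q, v] len 2
add v (repeat v, move left end past it): [v] len 1
add q: [v, q] len 2
Longest all-distinct length: 6.

6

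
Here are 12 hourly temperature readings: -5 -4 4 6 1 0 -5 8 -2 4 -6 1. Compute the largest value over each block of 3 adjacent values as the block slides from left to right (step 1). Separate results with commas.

4, 6, 6, 6, 1, 8, 8, 8, 4, 4

-5 -4 4 → max 4
-4 4 6 → max 6
4 6 1 → max 6
6 1 0 → max 6
1 0 -5 → max 1
0 -5 8 → max 8
-5 8 -2 → max 8
8 -2 4 → max 8
-2 4 -6 → max 4
4 -6 1 → max 4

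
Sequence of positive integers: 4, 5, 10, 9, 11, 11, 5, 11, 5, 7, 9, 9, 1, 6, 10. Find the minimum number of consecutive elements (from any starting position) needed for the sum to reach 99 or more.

add 4: running sum 4 < 99
add 5: running sum 9 < 99
add 10: running sum 19 < 99
add 9: running sum 28 < 99
add 11: running sum 39 < 99
add 11: running sum 50 < 99
add 5: running sum 55 < 99
add 11: running sum 66 < 99
add 5: running sum 71 < 99
add 7: running sum 78 < 99
add 9: running sum 87 < 99
add 9: running sum 96 < 99
add 1: running sum 97 < 99
end 13: [5, 10, 9, 11, 11, 5, 11, 5, 7, 9, 9, 1, 6] sum 99, len 13
end 14: [10, 9, 11, 11, 5, 11, 5, 7, 9, 9, 1, 6, 10] sum 104, len 13
Shortest qualifying length: 13.

13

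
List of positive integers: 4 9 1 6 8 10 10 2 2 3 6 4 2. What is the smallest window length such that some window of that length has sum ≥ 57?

10

Extend right; whenever the sum reaches 57, record the length and shrink from the left:
add 4: running sum 4 < 57
add 9: running sum 13 < 57
add 1: running sum 14 < 57
add 6: running sum 20 < 57
add 8: running sum 28 < 57
add 10: running sum 38 < 57
add 10: running sum 48 < 57
add 2: running sum 50 < 57
add 2: running sum 52 < 57
add 3: running sum 55 < 57
add 6: shortest ending here [9, 1, 6, 8, 10, 10, 2, 2, 3, 6] sum 57, len 10
add 4: shortest ending here [9, 1, 6, 8, 10, 10, 2, 2, 3, 6, 4] sum 61, len 11
add 2: shortest ending here [9, 1, 6, 8, 10, 10, 2, 2, 3, 6, 4, 2] sum 63, len 12
Shortest qualifying length: 10.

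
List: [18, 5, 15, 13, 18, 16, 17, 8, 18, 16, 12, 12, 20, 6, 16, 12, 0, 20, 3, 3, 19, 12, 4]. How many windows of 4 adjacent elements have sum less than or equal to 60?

18

(18, 5, 15, 13) → sum 51  ≤ 60 ✓
(5, 15, 13, 18) → sum 51  ≤ 60 ✓
(15, 13, 18, 16) → sum 62
(13, 18, 16, 17) → sum 64
(18, 16, 17, 8) → sum 59  ≤ 60 ✓
(16, 17, 8, 18) → sum 59  ≤ 60 ✓
(17, 8, 18, 16) → sum 59  ≤ 60 ✓
(8, 18, 16, 12) → sum 54  ≤ 60 ✓
(18, 16, 12, 12) → sum 58  ≤ 60 ✓
(16, 12, 12, 20) → sum 60  ≤ 60 ✓
(12, 12, 20, 6) → sum 50  ≤ 60 ✓
(12, 20, 6, 16) → sum 54  ≤ 60 ✓
(20, 6, 16, 12) → sum 54  ≤ 60 ✓
(6, 16, 12, 0) → sum 34  ≤ 60 ✓
(16, 12, 0, 20) → sum 48  ≤ 60 ✓
(12, 0, 20, 3) → sum 35  ≤ 60 ✓
(0, 20, 3, 3) → sum 26  ≤ 60 ✓
(20, 3, 3, 19) → sum 45  ≤ 60 ✓
(3, 3, 19, 12) → sum 37  ≤ 60 ✓
(3, 19, 12, 4) → sum 38  ≤ 60 ✓
18 windows satisfy the condition.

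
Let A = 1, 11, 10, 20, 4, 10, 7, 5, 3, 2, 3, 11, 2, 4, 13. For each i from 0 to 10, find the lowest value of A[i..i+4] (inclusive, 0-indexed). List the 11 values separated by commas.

1 11 10 20 4 → min 1
11 10 20 4 10 → min 4
10 20 4 10 7 → min 4
20 4 10 7 5 → min 4
4 10 7 5 3 → min 3
10 7 5 3 2 → min 2
7 5 3 2 3 → min 2
5 3 2 3 11 → min 2
3 2 3 11 2 → min 2
2 3 11 2 4 → min 2
3 11 2 4 13 → min 2

1, 4, 4, 4, 3, 2, 2, 2, 2, 2, 2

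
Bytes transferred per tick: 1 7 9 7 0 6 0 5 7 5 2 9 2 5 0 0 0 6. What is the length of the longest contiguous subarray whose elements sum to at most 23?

→ 1: sum 1, len 1
→ 7: sum 8, len 2
→ 9: sum 17, len 3
→ 7 (dropped 1): sum 23, len 3
→ 0: sum 23, len 4
→ 6 (dropped 7): sum 22, len 4
→ 0: sum 22, len 5
→ 5 (dropped 9): sum 18, len 5
→ 7 (dropped 7): sum 18, len 5
→ 5: sum 23, len 6
→ 2 (dropped 0, 6): sum 19, len 5
→ 9 (dropped 0, 5): sum 23, len 4
→ 2 (dropped 7): sum 18, len 4
→ 5: sum 23, len 5
→ 0: sum 23, len 6
→ 0: sum 23, len 7
→ 0: sum 23, len 8
→ 6 (dropped 5, 2): sum 22, len 7
Longest length seen: 8.

8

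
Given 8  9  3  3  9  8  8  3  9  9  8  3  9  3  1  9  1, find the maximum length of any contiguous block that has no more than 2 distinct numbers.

add 8: window [8] (1 distinct), len 1
add 9: window [8, 9] (2 distinct), len 2
add 3: window [9, 3] (2 distinct), len 2
add 3: window [9, 3, 3] (2 distinct), len 3
add 9: window [9, 3, 3, 9] (2 distinct), len 4
add 8: window [9, 8] (2 distinct), len 2
add 8: window [9, 8, 8] (2 distinct), len 3
add 3: window [8, 8, 3] (2 distinct), len 3
add 9: window [3, 9] (2 distinct), len 2
add 9: window [3, 9, 9] (2 distinct), len 3
add 8: window [9, 9, 8] (2 distinct), len 3
add 3: window [8, 3] (2 distinct), len 2
add 9: window [3, 9] (2 distinct), len 2
add 3: window [3, 9, 3] (2 distinct), len 3
add 1: window [3, 1] (2 distinct), len 2
add 9: window [1, 9] (2 distinct), len 2
add 1: window [1, 9, 1] (2 distinct), len 3
Longest length with ≤2 distinct: 4.

4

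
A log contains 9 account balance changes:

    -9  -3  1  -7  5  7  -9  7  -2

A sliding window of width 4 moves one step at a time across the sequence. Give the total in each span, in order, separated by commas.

-18, -4, 6, -4, 10, 3

-9 -3 1 -7 → sum -18
-3 1 -7 5 → sum -4
1 -7 5 7 → sum 6
-7 5 7 -9 → sum -4
5 7 -9 7 → sum 10
7 -9 7 -2 → sum 3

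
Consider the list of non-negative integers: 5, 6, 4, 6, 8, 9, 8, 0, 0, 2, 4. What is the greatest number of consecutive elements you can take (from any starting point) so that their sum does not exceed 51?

→ 5: sum 5, len 1
→ 6: sum 11, len 2
→ 4: sum 15, len 3
→ 6: sum 21, len 4
→ 8: sum 29, len 5
→ 9: sum 38, len 6
→ 8: sum 46, len 7
→ 0: sum 46, len 8
→ 0: sum 46, len 9
→ 2: sum 48, len 10
→ 4 (dropped 5): sum 47, len 10
Longest length seen: 10.

10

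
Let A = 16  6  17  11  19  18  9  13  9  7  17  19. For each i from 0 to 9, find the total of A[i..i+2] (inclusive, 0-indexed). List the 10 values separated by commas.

[16, 6, 17] → sum 39
[6, 17, 11] → sum 34
[17, 11, 19] → sum 47
[11, 19, 18] → sum 48
[19, 18, 9] → sum 46
[18, 9, 13] → sum 40
[9, 13, 9] → sum 31
[13, 9, 7] → sum 29
[9, 7, 17] → sum 33
[7, 17, 19] → sum 43

39, 34, 47, 48, 46, 40, 31, 29, 33, 43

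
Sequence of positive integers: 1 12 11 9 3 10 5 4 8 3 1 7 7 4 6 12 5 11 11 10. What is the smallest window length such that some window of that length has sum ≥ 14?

2

add 1: running sum 1 < 14
add 12: running sum 13 < 14
end 2: [12, 11] sum 23, len 2
end 3: [11, 9] sum 20, len 2
end 4: [11, 9, 3] sum 23, len 3
end 5: [9, 3, 10] sum 22, len 3
end 6: [10, 5] sum 15, len 2
end 7: [10, 5, 4] sum 19, len 3
end 8: [5, 4, 8] sum 17, len 3
end 9: [4, 8, 3] sum 15, len 3
end 10: [4, 8, 3, 1] sum 16, len 4
end 11: [8, 3, 1, 7] sum 19, len 4
end 12: [7, 7] sum 14, len 2
end 13: [7, 7, 4] sum 18, len 3
end 14: [7, 4, 6] sum 17, len 3
end 15: [6, 12] sum 18, len 2
end 16: [12, 5] sum 17, len 2
end 17: [5, 11] sum 16, len 2
end 18: [11, 11] sum 22, len 2
end 19: [11, 10] sum 21, len 2
Shortest qualifying length: 2.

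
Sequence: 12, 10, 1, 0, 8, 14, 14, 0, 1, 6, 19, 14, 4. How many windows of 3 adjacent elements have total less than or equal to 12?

3

(12, 10, 1) → sum 23
(10, 1, 0) → sum 11  ≤ 12 ✓
(1, 0, 8) → sum 9  ≤ 12 ✓
(0, 8, 14) → sum 22
(8, 14, 14) → sum 36
(14, 14, 0) → sum 28
(14, 0, 1) → sum 15
(0, 1, 6) → sum 7  ≤ 12 ✓
(1, 6, 19) → sum 26
(6, 19, 14) → sum 39
(19, 14, 4) → sum 37
3 windows satisfy the condition.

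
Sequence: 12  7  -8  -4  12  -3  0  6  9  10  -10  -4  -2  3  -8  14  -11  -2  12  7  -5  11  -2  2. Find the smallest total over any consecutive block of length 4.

12 7 -8 -4 → sum 7
7 -8 -4 12 → sum 7
-8 -4 12 -3 → sum -3
-4 12 -3 0 → sum 5
12 -3 0 6 → sum 15
-3 0 6 9 → sum 12
0 6 9 10 → sum 25
6 9 10 -10 → sum 15
9 10 -10 -4 → sum 5
10 -10 -4 -2 → sum -6
-10 -4 -2 3 → sum -13
-4 -2 3 -8 → sum -11
-2 3 -8 14 → sum 7
3 -8 14 -11 → sum -2
-8 14 -11 -2 → sum -7
14 -11 -2 12 → sum 13
-11 -2 12 7 → sum 6
-2 12 7 -5 → sum 12
12 7 -5 11 → sum 25
7 -5 11 -2 → sum 11
-5 11 -2 2 → sum 6
Smallest of these is -13.

-13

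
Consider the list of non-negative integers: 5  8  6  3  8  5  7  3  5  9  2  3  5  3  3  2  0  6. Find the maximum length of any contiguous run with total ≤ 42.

Extend to the right; shrink from the left whenever the sum exceeds 42:
→ 5: sum 5, len 1
→ 8: sum 13, len 2
→ 6: sum 19, len 3
→ 3: sum 22, len 4
→ 8: sum 30, len 5
→ 5: sum 35, len 6
→ 7: sum 42, len 7
→ 3 (dropped 5): sum 40, len 7
→ 5 (dropped 8): sum 37, len 7
→ 9 (dropped 6): sum 40, len 7
→ 2: sum 42, len 8
→ 3 (dropped 3): sum 42, len 8
→ 5 (dropped 8): sum 39, len 8
→ 3: sum 42, len 9
→ 3 (dropped 5): sum 40, len 9
→ 2: sum 42, len 10
→ 0: sum 42, len 11
→ 6 (dropped 7): sum 41, len 11
Longest length seen: 11.

11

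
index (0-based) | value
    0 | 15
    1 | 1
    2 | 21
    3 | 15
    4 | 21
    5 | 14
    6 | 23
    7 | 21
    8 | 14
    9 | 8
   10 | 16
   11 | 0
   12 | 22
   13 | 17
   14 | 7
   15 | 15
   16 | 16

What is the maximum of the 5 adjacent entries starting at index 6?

23

Elements at indices 6..10: 23, 21, 14, 8, 16
max(23, 21, 14, 8, 16) = 23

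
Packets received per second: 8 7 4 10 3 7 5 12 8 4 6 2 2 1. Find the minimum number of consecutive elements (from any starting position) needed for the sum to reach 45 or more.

add 8: running sum 8 < 45
add 7: running sum 15 < 45
add 4: running sum 19 < 45
add 10: running sum 29 < 45
add 3: running sum 32 < 45
add 7: running sum 39 < 45
add 5: running sum 44 < 45
end 7: [7, 4, 10, 3, 7, 5, 12] sum 48, len 7
end 8: [10, 3, 7, 5, 12, 8] sum 45, len 6
end 9: [10, 3, 7, 5, 12, 8, 4] sum 49, len 7
end 10: [3, 7, 5, 12, 8, 4, 6] sum 45, len 7
end 11: [3, 7, 5, 12, 8, 4, 6, 2] sum 47, len 8
end 12: [7, 5, 12, 8, 4, 6, 2, 2] sum 46, len 8
end 13: [7, 5, 12, 8, 4, 6, 2, 2, 1] sum 47, len 9
Shortest qualifying length: 6.

6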